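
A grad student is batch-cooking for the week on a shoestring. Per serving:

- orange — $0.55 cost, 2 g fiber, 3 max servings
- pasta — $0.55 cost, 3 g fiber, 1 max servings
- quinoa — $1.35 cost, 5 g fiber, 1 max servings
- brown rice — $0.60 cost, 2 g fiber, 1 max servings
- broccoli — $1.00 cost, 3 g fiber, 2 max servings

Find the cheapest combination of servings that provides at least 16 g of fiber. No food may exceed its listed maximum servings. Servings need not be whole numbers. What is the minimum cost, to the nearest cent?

$4.15

Cost per g of fiber: pasta $0.1833, quinoa $0.2700, orange $0.2750, brown rice $0.3000, broccoli $0.3333.
Take 1 serving of pasta: +3.0 g fiber for $0.55 (total $0.55, still need 13.0 g).
Take 1 serving of quinoa: +5.0 g fiber for $1.35 (total $1.90, still need 8.0 g).
Take 3 servings of orange: +6.0 g fiber for $1.65 (total $3.55, still need 2.0 g).
Take 1 serving of brown rice: +2.0 g fiber for $0.60 (total $4.15, still need 0.0 g).
Filling from the cheapest source first is optimal under one linear minimum: $4.15.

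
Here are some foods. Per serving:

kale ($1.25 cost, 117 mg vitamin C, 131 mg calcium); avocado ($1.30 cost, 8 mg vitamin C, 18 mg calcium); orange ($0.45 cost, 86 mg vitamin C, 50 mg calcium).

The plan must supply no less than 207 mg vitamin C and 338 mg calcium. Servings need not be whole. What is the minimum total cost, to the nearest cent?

$3.04

Check every corner: each single food scaled to meet both minima, and each pair solved so both constraints bind.
kale only: max(207/117, 338/131) = 2.58 servings → $3.23.
avocado only: max(207/8, 338/18) = 25.88 servings → $33.64.
orange only: max(207/86, 338/50) = 6.76 servings → $3.04.
kale + avocado with both tight: 0.966 servings and 11.75 servings → $16.48.
kale + orange: intersection lies outside the first quadrant.
avocado + orange with both tight: 16.3 servings and 0.8902 servings → $21.60.
So the least-cost plan costs $3.04.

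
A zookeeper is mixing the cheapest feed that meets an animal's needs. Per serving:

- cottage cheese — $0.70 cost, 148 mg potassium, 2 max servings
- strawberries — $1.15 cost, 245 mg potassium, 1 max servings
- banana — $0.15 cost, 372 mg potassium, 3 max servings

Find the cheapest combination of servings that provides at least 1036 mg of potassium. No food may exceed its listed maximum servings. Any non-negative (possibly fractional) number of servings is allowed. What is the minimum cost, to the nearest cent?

$0.42

Cost per mg of potassium: banana $0.0004, strawberries $0.0047, cottage cheese $0.0047.
Take 2.785 servings of banana: +1036.0 mg potassium for $0.42 (total $0.42, still need 0.0 mg).
Greedy by cheapest-per-mg is optimal for a single linear constraint, so the minimum cost is $0.42.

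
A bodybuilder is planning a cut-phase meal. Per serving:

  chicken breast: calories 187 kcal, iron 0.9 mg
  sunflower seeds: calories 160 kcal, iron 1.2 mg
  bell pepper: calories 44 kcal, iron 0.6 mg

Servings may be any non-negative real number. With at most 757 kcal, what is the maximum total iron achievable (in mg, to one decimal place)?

10.3 mg

Iron per kcal: bell pepper 0.01364, sunflower seeds 0.0075, chicken breast 0.004813.
With no serving limits, spend the whole calories allowance on bell pepper: 757 kcal / 44 kcal × 0.6 mg = 10.3 mg.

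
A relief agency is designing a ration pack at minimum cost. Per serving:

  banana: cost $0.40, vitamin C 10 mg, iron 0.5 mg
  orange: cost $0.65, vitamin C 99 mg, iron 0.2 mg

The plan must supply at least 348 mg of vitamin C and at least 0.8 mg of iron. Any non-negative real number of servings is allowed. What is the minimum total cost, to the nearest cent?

$2.35

At the optimum either one food covers both requirements or two foods hit both targets exactly; no other combination can be cheaper.
banana only: max(348/10, 0.8/0.5) = 34.8 servings → $13.92.
orange only: max(348/99, 0.8/0.2) = 4 servings → $2.60.
banana + orange with both tight: 0.2021 servings and 3.495 servings → $2.35.
The minimum over all feasible corners is $2.35.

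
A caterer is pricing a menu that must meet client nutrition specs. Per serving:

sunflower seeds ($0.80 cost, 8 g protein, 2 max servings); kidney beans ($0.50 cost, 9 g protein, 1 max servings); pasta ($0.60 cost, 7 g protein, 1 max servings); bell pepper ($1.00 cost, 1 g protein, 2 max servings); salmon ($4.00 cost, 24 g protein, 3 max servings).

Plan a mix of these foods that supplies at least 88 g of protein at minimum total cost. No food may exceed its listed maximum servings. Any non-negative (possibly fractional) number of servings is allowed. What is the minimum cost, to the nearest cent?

$12.03

Cost per g of protein: kidney beans $0.0556, pasta $0.0857, sunflower seeds $0.1000, salmon $0.1667, bell pepper $1.0000.
Take 1 serving of kidney beans: +9.0 g protein for $0.50 (total $0.50, still need 79.0 g).
Take 1 serving of pasta: +7.0 g protein for $0.60 (total $1.10, still need 72.0 g).
Take 2 servings of sunflower seeds: +16.0 g protein for $1.60 (total $2.70, still need 56.0 g).
Take 2.333 servings of salmon: +56.0 g protein for $9.33 (total $12.03, still need 0.0 g).
Greedy by cheapest-per-g is optimal for a single linear constraint, so the minimum cost is $12.03.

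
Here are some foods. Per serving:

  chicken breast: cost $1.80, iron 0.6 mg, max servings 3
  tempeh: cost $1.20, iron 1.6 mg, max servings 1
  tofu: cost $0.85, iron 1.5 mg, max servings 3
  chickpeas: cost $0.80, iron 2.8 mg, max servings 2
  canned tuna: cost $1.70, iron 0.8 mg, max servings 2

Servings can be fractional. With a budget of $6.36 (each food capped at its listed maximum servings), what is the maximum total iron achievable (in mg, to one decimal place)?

12.2 mg

Iron per dollar: chickpeas 3.5, tofu 1.765, tempeh 1.333, canned tuna 0.4706, chicken breast 0.3333.
Take 2 servings of chickpeas: spends $1.60, +5.6 mg iron (running total 5.6 mg).
Take 3 servings of tofu: spends $2.55, +4.5 mg iron (running total 10.1 mg).
Take 1 serving of tempeh: spends $1.20, +1.6 mg iron (running total 11.7 mg).
Take 0.5941 servings of canned tuna: spends $1.01, +0.5 mg iron (running total 12.2 mg).
Greedy by best ratio exhausts the cost allowance optimally: 12.2 mg.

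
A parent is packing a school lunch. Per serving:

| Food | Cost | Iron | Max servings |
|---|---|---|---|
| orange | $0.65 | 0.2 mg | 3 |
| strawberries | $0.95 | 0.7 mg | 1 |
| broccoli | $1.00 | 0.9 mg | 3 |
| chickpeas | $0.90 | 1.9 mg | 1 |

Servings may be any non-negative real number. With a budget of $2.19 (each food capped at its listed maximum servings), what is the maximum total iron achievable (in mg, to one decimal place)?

Iron per dollar: chickpeas 2.111, broccoli 0.9, strawberries 0.7368, orange 0.3077.
Take 1 serving of chickpeas: spends $0.90, +1.9 mg iron (running total 1.9 mg).
Take 1.29 servings of broccoli: spends $1.29, +1.2 mg iron (running total 3.1 mg).
Greedy by best ratio exhausts the cost allowance optimally: 3.1 mg.

3.1 mg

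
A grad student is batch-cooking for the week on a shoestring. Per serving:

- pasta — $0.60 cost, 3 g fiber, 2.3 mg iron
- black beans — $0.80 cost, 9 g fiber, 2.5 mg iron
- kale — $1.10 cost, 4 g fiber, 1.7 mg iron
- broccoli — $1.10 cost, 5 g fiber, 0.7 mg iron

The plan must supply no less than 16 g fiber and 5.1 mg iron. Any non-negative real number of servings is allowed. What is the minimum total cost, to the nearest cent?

Two binding constraints pin down two serving amounts, so the optimal mix uses at most two foods. The candidates are each food alone (scaled to the tighter of fiber/iron) and each pair with both constraints tight.
pasta only: max(16/3, 5.1/2.3) = 5.333 servings → $3.20.
black beans only: max(16/9, 5.1/2.5) = 2.04 servings → $1.63.
kale only: max(16/4, 5.1/1.7) = 4 servings → $4.40.
broccoli only: max(16/5, 5.1/0.7) = 7.286 servings → $8.01.
pasta + black beans with both tight: 0.447 servings and 1.629 servings → $1.57.
pasta + kale: intersection lies outside the first quadrant.
pasta + broccoli with both tight: 1.521 servings and 2.287 servings → $3.43.
black beans + kale with both tight: 1.283 servings and 1.113 servings → $2.25.
black beans + broccoli with both targets exact would need a negative amount; discard.
kale + broccoli with both tight: 2.509 servings and 1.193 servings → $4.07.
The minimum over all feasible corners is $1.57.

$1.57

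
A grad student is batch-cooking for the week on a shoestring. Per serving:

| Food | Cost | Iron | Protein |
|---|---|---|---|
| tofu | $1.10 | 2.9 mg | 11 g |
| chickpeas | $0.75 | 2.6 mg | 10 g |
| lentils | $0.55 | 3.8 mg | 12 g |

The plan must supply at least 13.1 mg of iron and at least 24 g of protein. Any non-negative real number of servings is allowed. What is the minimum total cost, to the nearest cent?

$1.90

At the optimum either one food covers both requirements or two foods hit both targets exactly; no other combination can be cheaper.
tofu only: max(13.1/2.9, 24/11) = 4.517 servings → $4.97.
chickpeas only: max(13.1/2.6, 24/10) = 5.038 servings → $3.78.
lentils only: max(13.1/3.8, 24/12) = 3.447 servings → $1.90.
tofu + chickpeas: the both-tight solution has a negative serving — not a feasible corner.
tofu + lentils: the both-tight solution has a negative serving — not a feasible corner.
chickpeas + lentils with both targets exact would need a negative amount; discard.
Cheapest feasible corner: $1.90.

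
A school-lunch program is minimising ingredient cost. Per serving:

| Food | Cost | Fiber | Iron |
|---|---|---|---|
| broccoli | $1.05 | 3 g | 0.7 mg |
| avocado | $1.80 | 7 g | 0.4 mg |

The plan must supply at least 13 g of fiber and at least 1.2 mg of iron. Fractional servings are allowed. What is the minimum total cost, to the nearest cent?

$3.58

Compare the cost at each extreme point of the feasible region.
broccoli only: max(13/3, 1.2/0.7) = 4.333 servings → $4.55.
avocado only: max(13/7, 1.2/0.4) = 3 servings → $5.40.
broccoli + avocado with both tight: 0.8649 servings and 1.486 servings → $3.58.
So the least-cost plan costs $3.58.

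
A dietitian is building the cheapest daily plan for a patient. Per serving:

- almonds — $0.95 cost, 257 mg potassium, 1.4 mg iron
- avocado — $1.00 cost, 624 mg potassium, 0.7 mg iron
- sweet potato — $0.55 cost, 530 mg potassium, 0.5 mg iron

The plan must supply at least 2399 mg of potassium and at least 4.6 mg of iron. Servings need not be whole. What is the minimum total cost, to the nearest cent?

Check every corner: each single food scaled to meet both minima, and each pair solved so both constraints bind.
almonds only: max(2399/257, 4.6/1.4) = 9.335 servings → $8.87.
avocado only: max(2399/624, 4.6/0.7) = 6.571 servings → $6.57.
sweet potato only: max(2399/530, 4.6/0.5) = 9.2 servings → $5.06.
almonds + avocado with both tight: 1.717 servings and 3.137 servings → $4.77.
almonds + sweet potato with both tight: 2.019 servings and 3.548 servings → $3.87.
avocado + sweet potato: intersection lies outside the first quadrant.
So the least-cost plan costs $3.87.

$3.87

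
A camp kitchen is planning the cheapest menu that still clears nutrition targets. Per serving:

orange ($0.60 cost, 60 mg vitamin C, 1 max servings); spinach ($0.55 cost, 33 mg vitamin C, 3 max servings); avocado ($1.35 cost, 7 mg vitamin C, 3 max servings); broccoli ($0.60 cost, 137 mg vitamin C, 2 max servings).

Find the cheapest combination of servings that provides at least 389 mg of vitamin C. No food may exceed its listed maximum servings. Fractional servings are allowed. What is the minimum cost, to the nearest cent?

Cost per mg of vitamin C: broccoli $0.0044, orange $0.0100, spinach $0.0167, avocado $0.1929.
Take 2 servings of broccoli: +274.0 mg vitamin C for $1.20 (total $1.20, still need 115.0 mg).
Take 1 serving of orange: +60.0 mg vitamin C for $0.60 (total $1.80, still need 55.0 mg).
Take 1.667 servings of spinach: +55.0 mg vitamin C for $0.92 (total $2.72, still need 0.0 mg).
Filling from the cheapest source first is optimal under one linear minimum: $2.72.

$2.72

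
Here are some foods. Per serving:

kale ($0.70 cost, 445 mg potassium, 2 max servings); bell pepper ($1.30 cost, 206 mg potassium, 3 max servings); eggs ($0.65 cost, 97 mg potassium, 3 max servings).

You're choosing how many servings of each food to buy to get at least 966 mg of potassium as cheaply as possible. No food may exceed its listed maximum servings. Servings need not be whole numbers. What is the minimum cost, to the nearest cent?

Cost per mg of potassium: kale $0.0016, bell pepper $0.0063, eggs $0.0067.
Take 2 servings of kale: +890.0 mg potassium for $1.40 (total $1.40, still need 76.0 mg).
Take 0.3689 servings of bell pepper: +76.0 mg potassium for $0.48 (total $1.88, still need 0.0 mg).
Filling from the cheapest source first is optimal under one linear minimum: $1.88.

$1.88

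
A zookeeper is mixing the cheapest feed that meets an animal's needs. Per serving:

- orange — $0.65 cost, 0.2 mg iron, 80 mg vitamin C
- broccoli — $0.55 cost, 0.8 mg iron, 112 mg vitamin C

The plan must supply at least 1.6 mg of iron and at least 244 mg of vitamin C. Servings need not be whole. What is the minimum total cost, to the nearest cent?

Check every corner: each single food scaled to meet both minima, and each pair solved so both constraints bind.
orange only: max(1.6/0.2, 244/80) = 8 servings → $5.20.
broccoli only: max(1.6/0.8, 244/112) = 2.179 servings → $1.20.
orange + broccoli with both tight: 0.3846 servings and 1.904 servings → $1.30.
The minimum over all feasible corners is $1.20.

$1.20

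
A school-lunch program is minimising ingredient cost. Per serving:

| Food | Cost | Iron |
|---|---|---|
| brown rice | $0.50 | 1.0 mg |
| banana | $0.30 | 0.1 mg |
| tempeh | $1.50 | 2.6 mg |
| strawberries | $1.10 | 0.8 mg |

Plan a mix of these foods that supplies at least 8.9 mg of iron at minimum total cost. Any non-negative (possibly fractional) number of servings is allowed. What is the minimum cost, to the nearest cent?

Cost per mg of iron: brown rice $0.5000, tempeh $0.5769, strawberries $1.3750, banana $3.0000.
With no serving limits, use only brown rice: 8.9 mg / 1.0 mg = 8.9 servings × $0.50 = $4.45.

$4.45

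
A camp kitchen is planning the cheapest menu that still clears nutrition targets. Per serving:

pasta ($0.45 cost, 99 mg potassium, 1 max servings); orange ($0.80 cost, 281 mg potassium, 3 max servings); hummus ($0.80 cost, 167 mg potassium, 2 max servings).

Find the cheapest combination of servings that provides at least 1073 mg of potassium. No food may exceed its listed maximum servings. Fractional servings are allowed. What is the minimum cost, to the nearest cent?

$3.48

Cost per mg of potassium: orange $0.0028, pasta $0.0045, hummus $0.0048.
Take 3 servings of orange: +843.0 mg potassium for $2.40 (total $2.40, still need 230.0 mg).
Take 1 serving of pasta: +99.0 mg potassium for $0.45 (total $2.85, still need 131.0 mg).
Take 0.7844 servings of hummus: +131.0 mg potassium for $0.63 (total $3.48, still need 0.0 mg).
Greedy by cheapest-per-mg is optimal for a single linear constraint, so the minimum cost is $3.48.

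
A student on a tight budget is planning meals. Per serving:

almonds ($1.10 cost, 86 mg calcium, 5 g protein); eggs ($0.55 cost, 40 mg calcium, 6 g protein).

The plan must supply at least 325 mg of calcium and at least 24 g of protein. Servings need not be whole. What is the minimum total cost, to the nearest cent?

$4.21

Minimising a linear cost over {calcium ≥ 325, protein ≥ 24, servings ≥ 0} — the optimum is at a vertex, using one or two foods.
almonds only: max(325/86, 24/5) = 4.8 servings → $5.28.
eggs only: max(325/40, 24/6) = 8.125 servings → $4.47.
almonds + eggs with both tight: 3.133 servings and 1.389 servings → $4.21.
The minimum over all feasible corners is $4.21.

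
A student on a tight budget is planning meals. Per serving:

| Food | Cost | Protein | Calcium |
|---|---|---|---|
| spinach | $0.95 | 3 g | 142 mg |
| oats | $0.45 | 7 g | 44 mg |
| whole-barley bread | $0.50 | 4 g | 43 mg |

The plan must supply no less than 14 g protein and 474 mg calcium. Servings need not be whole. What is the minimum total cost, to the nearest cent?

A basic optimal solution has at most two foods positive. Try each food alone and each pair with both targets met exactly.
spinach only: max(14/3, 474/142) = 4.667 servings → $4.43.
oats only: max(14/7, 474/44) = 10.77 servings → $4.85.
whole-barley bread only: max(14/4, 474/43) = 11.02 servings → $5.51.
spinach + oats with both tight: 3.135 servings and 0.6566 servings → $3.27.
spinach + whole-barley bread with both tight: 2.948 servings and 1.289 servings → $3.44.
oats + whole-barley bread: intersection lies outside the first quadrant.
The minimum over all feasible corners is $3.27.

$3.27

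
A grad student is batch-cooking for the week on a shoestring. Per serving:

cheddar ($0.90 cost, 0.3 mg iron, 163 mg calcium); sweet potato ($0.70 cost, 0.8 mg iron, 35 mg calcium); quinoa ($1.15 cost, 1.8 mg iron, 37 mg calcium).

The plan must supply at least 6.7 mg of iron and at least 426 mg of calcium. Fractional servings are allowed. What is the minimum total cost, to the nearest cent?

$5.58

Two binding constraints pin down two serving amounts, so the optimal mix uses at most two foods. The candidates are each food alone (scaled to the tighter of iron/calcium) and each pair with both constraints tight.
cheddar only: max(6.7/0.3, 426/163) = 22.33 servings → $20.10.
sweet potato only: max(6.7/0.8, 426/35) = 12.17 servings → $8.52.
quinoa only: max(6.7/1.8, 426/37) = 11.51 servings → $13.24.
cheddar + sweet potato with both tight: 0.8866 servings and 8.043 servings → $6.43.
cheddar + quinoa with both tight: 1.838 servings and 3.416 servings → $5.58.
sweet potato + quinoa: intersection lies outside the first quadrant.
Cheapest feasible corner: $5.58.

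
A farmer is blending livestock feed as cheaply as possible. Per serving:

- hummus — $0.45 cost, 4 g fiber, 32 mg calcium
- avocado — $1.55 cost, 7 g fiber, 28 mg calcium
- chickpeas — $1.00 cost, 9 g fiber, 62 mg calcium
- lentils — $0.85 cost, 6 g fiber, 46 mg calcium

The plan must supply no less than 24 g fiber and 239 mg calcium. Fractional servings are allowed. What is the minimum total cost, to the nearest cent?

This is a tiny linear program; its minimum lies at a vertex of the feasible set. List the vertices and price them.
hummus only: max(24/4, 239/32) = 7.469 servings → $3.36.
avocado only: max(24/7, 239/28) = 8.536 servings → $13.23.
chickpeas only: max(24/9, 239/62) = 3.855 servings → $3.85.
lentils only: max(24/6, 239/46) = 5.196 servings → $4.42.
hummus + avocado with both targets exact would need a negative amount; discard.
hummus + chickpeas: intersection lies outside the first quadrant.
hummus + lentils with both targets exact would need a negative amount; discard.
avocado + chickpeas: intersection lies outside the first quadrant.
avocado + lentils: intersection lies outside the first quadrant.
chickpeas + lentils: the both-tight solution has a negative serving — not a feasible corner.
So the least-cost plan costs $3.36.

$3.36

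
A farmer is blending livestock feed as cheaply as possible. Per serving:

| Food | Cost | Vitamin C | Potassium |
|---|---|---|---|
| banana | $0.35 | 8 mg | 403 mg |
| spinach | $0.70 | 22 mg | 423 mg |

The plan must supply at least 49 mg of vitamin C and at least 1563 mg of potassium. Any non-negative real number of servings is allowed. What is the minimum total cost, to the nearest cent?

banana only: max(49/8, 1563/403) = 6.125 servings → $2.14.
spinach only: max(49/22, 1563/423) = 3.695 servings → $2.59.
banana + spinach with both tight: 2.492 servings and 1.321 servings → $1.80.
Cheapest feasible corner: $1.80.

$1.80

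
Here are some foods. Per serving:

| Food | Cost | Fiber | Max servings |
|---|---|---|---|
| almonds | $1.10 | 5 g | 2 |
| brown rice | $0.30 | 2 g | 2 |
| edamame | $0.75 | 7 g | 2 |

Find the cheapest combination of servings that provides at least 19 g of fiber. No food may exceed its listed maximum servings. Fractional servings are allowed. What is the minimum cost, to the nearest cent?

$2.32

Cost per g of fiber: edamame $0.1071, brown rice $0.1500, almonds $0.2200.
Take 2 servings of edamame: +14.0 g fiber for $1.50 (total $1.50, still need 5.0 g).
Take 2 servings of brown rice: +4.0 g fiber for $0.60 (total $2.10, still need 1.0 g).
Take 0.2 servings of almonds: +1.0 g fiber for $0.22 (total $2.32, still need 0.0 g).
Greedy by cheapest-per-g is optimal for a single linear constraint, so the minimum cost is $2.32.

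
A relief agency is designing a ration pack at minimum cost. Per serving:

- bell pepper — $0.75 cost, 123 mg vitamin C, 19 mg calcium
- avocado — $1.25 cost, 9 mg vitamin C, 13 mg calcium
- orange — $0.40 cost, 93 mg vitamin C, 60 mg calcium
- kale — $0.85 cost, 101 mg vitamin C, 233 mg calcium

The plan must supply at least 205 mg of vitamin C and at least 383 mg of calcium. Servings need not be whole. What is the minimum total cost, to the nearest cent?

$1.50

Compare the cost at each extreme point of the feasible region.
bell pepper only: max(205/123, 383/19) = 20.16 servings → $15.12.
avocado only: max(205/9, 383/13) = 29.46 servings → $36.83.
orange only: max(205/93, 383/60) = 6.383 servings → $2.55.
kale only: max(205/101, 383/233) = 2.03 servings → $1.73.
bell pepper + avocado with both targets exact would need a negative amount; discard.
bell pepper + orange: intersection lies outside the first quadrant.
bell pepper + kale with both tight: 0.3396 servings and 1.616 servings → $1.63.
avocado + orange with both targets exact would need a negative amount; discard.
avocado + kale with both tight: 11.58 servings and 0.9974 servings → $15.33.
orange + kale with both tight: 0.5818 servings and 1.494 servings → $1.50.
Cheapest feasible corner: $1.50.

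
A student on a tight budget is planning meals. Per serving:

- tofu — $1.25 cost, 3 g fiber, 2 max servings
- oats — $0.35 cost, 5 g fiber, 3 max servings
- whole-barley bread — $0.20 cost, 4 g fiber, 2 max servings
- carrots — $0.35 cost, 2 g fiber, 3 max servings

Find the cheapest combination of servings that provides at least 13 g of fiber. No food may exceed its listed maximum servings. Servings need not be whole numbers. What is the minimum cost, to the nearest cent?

$0.75

Cost per g of fiber: whole-barley bread $0.0500, oats $0.0700, carrots $0.1750, tofu $0.4167.
Take 2 servings of whole-barley bread: +8.0 g fiber for $0.40 (total $0.40, still need 5.0 g).
Take 1 serving of oats: +5.0 g fiber for $0.35 (total $0.75, still need 0.0 g).
Greedy by cheapest-per-g is optimal for a single linear constraint, so the minimum cost is $0.75.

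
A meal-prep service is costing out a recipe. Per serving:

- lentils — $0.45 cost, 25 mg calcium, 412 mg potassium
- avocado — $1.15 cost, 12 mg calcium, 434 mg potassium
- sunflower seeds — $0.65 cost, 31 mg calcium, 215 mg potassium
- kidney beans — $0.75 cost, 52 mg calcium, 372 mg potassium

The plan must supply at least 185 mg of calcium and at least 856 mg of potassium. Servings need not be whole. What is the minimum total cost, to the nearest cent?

$2.67

For a min-cost LP with two ≥-constraints, a basic feasible solution has at most two positive variables.
lentils only: max(185/25, 856/412) = 7.4 servings → $3.33.
avocado only: max(185/12, 856/434) = 15.42 servings → $17.73.
sunflower seeds only: max(185/31, 856/215) = 5.968 servings → $3.88.
kidney beans only: max(185/52, 856/372) = 3.558 servings → $2.67.
lentils + avocado with both targets exact would need a negative amount; discard.
lentils + sunflower seeds with both targets exact would need a negative amount; discard.
lentils + kidney beans: the both-tight solution has a negative serving — not a feasible corner.
avocado + sunflower seeds: intersection lies outside the first quadrant.
avocado + kidney beans: the both-tight solution has a negative serving — not a feasible corner.
sunflower seeds + kidney beans: the both-tight solution has a negative serving — not a feasible corner.
Cheapest feasible corner: $2.67.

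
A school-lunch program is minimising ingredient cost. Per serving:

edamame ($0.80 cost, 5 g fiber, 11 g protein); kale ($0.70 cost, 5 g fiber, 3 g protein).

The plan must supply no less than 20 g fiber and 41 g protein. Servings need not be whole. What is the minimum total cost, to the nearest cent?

$3.16

The cheapest plan sits at a corner of the feasible region — with two constraints it uses at most two foods.
edamame only: max(20/5, 41/11) = 4 servings → $3.20.
kale only: max(20/5, 41/3) = 13.67 servings → $9.57.
edamame + kale with both tight: 3.625 servings and 0.375 servings → $3.16.
The minimum over all feasible corners is $3.16.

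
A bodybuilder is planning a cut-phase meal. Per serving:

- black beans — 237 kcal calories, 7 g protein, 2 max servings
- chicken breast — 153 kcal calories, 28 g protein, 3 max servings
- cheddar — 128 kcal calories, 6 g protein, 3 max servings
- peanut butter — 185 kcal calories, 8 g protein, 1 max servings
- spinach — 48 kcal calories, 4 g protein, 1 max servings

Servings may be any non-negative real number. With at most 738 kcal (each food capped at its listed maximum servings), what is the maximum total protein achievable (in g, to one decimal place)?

Protein per kcal: chicken breast 0.183, spinach 0.08333, cheddar 0.04688, peanut butter 0.04324, black beans 0.02954.
Take 3 servings of chicken breast: uses 459 kcal, +84.0 g protein (running total 84.0 g).
Take 1 serving of spinach: uses 48 kcal, +4.0 g protein (running total 88.0 g).
Take 1.805 servings of cheddar: uses 231 kcal, +10.8 g protein (running total 98.8 g).
Filling greedily by protein-per-kcal is optimal for one linear limit, giving 98.8 g.

98.8 g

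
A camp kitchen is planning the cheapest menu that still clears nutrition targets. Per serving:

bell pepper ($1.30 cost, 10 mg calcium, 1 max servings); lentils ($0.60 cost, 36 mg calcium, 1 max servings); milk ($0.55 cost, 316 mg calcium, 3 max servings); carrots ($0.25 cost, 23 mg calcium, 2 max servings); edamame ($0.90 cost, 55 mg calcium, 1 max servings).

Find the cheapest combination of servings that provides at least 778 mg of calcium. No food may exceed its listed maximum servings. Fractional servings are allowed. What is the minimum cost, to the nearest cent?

Cost per mg of calcium: milk $0.0017, carrots $0.0109, edamame $0.0164, lentils $0.0167, bell pepper $0.1300.
Take 2.462 servings of milk: +778.0 mg calcium for $1.35 (total $1.35, still need 0.0 mg).
Filling from the cheapest source first is optimal under one linear minimum: $1.35.

$1.35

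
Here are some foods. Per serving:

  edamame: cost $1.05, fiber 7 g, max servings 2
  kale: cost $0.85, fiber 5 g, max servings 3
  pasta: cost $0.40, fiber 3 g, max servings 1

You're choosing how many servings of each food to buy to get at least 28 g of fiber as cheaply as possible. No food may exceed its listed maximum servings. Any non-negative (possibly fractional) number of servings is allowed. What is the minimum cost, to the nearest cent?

$4.37

Cost per g of fiber: pasta $0.1333, edamame $0.1500, kale $0.1700.
Take 1 serving of pasta: +3.0 g fiber for $0.40 (total $0.40, still need 25.0 g).
Take 2 servings of edamame: +14.0 g fiber for $2.10 (total $2.50, still need 11.0 g).
Take 2.2 servings of kale: +11.0 g fiber for $1.87 (total $4.37, still need 0.0 g).
Filling from the cheapest source first is optimal under one linear minimum: $4.37.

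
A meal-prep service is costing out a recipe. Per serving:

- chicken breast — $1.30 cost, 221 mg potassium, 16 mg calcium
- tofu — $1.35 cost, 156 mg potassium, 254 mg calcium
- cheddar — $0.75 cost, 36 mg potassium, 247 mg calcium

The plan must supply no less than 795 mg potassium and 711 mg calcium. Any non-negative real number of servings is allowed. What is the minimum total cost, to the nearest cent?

Minimising a linear cost over {potassium ≥ 795, calcium ≥ 711, servings ≥ 0} — the optimum is at a vertex, using one or two foods.
chicken breast only: max(795/221, 711/16) = 44.44 servings → $57.77.
tofu only: max(795/156, 711/254) = 5.096 servings → $6.88.
cheddar only: max(795/36, 711/247) = 22.08 servings → $16.56.
chicken breast + tofu with both tight: 1.697 servings and 2.692 servings → $5.84.
chicken breast + cheddar with both tight: 3.162 servings and 2.674 servings → $6.12.
tofu + cheddar: the both-tight solution has a negative serving — not a feasible corner.
Cheapest feasible corner: $5.84.

$5.84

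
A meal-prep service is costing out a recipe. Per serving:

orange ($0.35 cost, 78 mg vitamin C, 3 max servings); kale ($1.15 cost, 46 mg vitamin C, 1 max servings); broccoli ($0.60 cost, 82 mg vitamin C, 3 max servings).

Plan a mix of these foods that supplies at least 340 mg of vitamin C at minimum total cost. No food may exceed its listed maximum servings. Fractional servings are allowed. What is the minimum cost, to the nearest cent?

Cost per mg of vitamin C: orange $0.0045, broccoli $0.0073, kale $0.0250.
Take 3 servings of orange: +234.0 mg vitamin C for $1.05 (total $1.05, still need 106.0 mg).
Take 1.293 servings of broccoli: +106.0 mg vitamin C for $0.78 (total $1.83, still need 0.0 mg).
Greedy by cheapest-per-mg is optimal for a single linear constraint, so the minimum cost is $1.83.

$1.83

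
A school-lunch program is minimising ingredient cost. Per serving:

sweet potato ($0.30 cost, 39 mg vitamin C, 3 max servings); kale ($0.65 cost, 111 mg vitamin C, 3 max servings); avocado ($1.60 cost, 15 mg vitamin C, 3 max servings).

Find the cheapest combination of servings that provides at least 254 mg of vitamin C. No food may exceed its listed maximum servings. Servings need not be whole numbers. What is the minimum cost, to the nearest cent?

Cost per mg of vitamin C: kale $0.0059, sweet potato $0.0077, avocado $0.1067.
Take 2.288 servings of kale: +254.0 mg vitamin C for $1.49 (total $1.49, still need 0.0 mg).
Greedy by cheapest-per-mg is optimal for a single linear constraint, so the minimum cost is $1.49.

$1.49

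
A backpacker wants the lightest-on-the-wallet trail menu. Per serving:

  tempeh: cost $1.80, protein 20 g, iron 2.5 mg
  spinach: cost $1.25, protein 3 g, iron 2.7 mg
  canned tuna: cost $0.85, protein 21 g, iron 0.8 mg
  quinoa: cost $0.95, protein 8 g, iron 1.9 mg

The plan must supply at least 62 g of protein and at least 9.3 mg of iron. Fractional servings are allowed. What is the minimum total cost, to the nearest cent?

An LP optimum is at a vertex; with two nutrient constraints at most two foods are used. Check each candidate.
tempeh only: max(62/20, 9.3/2.5) = 3.72 servings → $6.70.
spinach only: max(62/3, 9.3/2.7) = 20.67 servings → $25.83.
canned tuna only: max(62/21, 9.3/0.8) = 11.62 servings → $9.88.
quinoa only: max(62/8, 9.3/1.9) = 7.75 servings → $7.36.
tempeh + spinach with both tight: 3 servings and 0.6667 servings → $6.23.
tempeh + canned tuna with both targets exact would need a negative amount; discard.
tempeh + quinoa with both tight: 2.411 servings and 1.722 servings → $5.98.
spinach + canned tuna with both tight: 2.683 servings and 2.569 servings → $5.54.
spinach + quinoa: the both-tight solution has a negative serving — not a feasible corner.
canned tuna + quinoa with both tight: 1.296 servings and 4.349 servings → $5.23.
Cheapest feasible corner: $5.23.

$5.23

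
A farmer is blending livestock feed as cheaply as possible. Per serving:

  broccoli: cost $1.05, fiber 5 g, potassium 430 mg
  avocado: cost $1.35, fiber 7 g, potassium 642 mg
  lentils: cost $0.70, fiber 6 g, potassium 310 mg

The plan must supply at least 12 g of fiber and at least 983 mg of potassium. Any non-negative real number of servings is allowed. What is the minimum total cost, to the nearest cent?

$2.09

Check every corner: each single food scaled to meet both minima, and each pair solved so both constraints bind.
broccoli only: max(12/5, 983/430) = 2.4 servings → $2.52.
avocado only: max(12/7, 983/642) = 1.714 servings → $2.31.
lentils only: max(12/6, 983/310) = 3.171 servings → $2.22.
broccoli + avocado with both targets exact would need a negative amount; discard.
broccoli + lentils with both tight: 2.115 servings and 0.2379 servings → $2.39.
avocado + lentils with both tight: 1.295 servings and 0.4893 servings → $2.09.
Cheapest feasible corner: $2.09.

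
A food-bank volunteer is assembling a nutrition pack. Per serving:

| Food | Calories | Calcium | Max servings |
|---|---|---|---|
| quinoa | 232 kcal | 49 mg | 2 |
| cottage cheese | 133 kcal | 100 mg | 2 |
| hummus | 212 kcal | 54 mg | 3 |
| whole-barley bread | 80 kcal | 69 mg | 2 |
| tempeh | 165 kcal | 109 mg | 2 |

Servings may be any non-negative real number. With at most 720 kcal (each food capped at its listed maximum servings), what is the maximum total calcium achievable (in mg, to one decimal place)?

532.2 mg

Calcium per kcal: whole-barley bread 0.8625, cottage cheese 0.7519, tempeh 0.6606, hummus 0.2547, quinoa 0.2112.
Take 2 servings of whole-barley bread: uses 160 kcal, +138.0 mg calcium (running total 138.0 mg).
Take 2 servings of cottage cheese: uses 266 kcal, +200.0 mg calcium (running total 338.0 mg).
Take 1.782 servings of tempeh: uses 294 kcal, +194.2 mg calcium (running total 532.2 mg).
Filling greedily by calcium-per-kcal is optimal for one linear limit, giving 532.2 mg.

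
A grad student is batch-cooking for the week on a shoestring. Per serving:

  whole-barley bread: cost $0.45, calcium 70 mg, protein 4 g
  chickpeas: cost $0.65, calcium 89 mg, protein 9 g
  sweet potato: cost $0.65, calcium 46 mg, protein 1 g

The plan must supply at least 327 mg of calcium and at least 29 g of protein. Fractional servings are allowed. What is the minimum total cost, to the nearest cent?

Compare the cost at each extreme point of the feasible region.
whole-barley bread only: max(327/70, 29/4) = 7.25 servings → $3.26.
chickpeas only: max(327/89, 29/9) = 3.674 servings → $2.39.
sweet potato only: max(327/46, 29/1) = 29 servings → $18.85.
whole-barley bread + chickpeas with both tight: 1.321 servings and 2.635 servings → $2.31.
whole-barley bread + sweet potato with both targets exact would need a negative amount; discard.
chickpeas + sweet potato with both tight: 3.098 servings and 1.114 servings → $2.74.
Cheapest feasible corner: $2.31.

$2.31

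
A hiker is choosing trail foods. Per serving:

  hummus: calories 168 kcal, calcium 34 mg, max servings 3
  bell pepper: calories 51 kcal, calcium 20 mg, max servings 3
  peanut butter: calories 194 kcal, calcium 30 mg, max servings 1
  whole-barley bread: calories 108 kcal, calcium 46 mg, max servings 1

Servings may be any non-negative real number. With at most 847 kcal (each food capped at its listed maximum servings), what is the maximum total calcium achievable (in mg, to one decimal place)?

220.7 mg

Calcium per kcal: whole-barley bread 0.4259, bell pepper 0.3922, hummus 0.2024, peanut butter 0.1546.
Take 1 serving of whole-barley bread: uses 108 kcal, +46.0 mg calcium (running total 46.0 mg).
Take 3 servings of bell pepper: uses 153 kcal, +60.0 mg calcium (running total 106.0 mg).
Take 3 servings of hummus: uses 504 kcal, +102.0 mg calcium (running total 208.0 mg).
Take 0.4227 servings of peanut butter: uses 82 kcal, +12.7 mg calcium (running total 220.7 mg).
Filling greedily by calcium-per-kcal is optimal for one linear limit, giving 220.7 mg.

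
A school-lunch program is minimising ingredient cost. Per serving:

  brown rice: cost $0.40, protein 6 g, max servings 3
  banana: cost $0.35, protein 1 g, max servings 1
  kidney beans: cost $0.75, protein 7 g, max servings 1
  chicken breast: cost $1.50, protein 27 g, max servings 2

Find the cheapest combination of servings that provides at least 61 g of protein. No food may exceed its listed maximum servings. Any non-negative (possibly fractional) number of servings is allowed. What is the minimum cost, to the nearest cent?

$3.47

Cost per g of protein: chicken breast $0.0556, brown rice $0.0667, kidney beans $0.1071, banana $0.3500.
Take 2 servings of chicken breast: +54.0 g protein for $3.00 (total $3.00, still need 7.0 g).
Take 1.167 servings of brown rice: +7.0 g protein for $0.47 (total $3.47, still need 0.0 g).
Filling from the cheapest source first is optimal under one linear minimum: $3.47.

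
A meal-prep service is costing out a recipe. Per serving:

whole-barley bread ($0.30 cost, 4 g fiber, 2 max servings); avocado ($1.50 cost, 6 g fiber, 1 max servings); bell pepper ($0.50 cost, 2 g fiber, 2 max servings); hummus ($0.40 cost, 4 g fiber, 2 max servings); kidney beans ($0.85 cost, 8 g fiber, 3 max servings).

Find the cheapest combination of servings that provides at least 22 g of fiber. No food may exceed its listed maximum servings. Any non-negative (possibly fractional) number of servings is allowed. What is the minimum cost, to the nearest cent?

Cost per g of fiber: whole-barley bread $0.0750, hummus $0.1000, kidney beans $0.1062, avocado $0.2500, bell pepper $0.2500.
Take 2 servings of whole-barley bread: +8.0 g fiber for $0.60 (total $0.60, still need 14.0 g).
Take 2 servings of hummus: +8.0 g fiber for $0.80 (total $1.40, still need 6.0 g).
Take 0.75 servings of kidney beans: +6.0 g fiber for $0.64 (total $2.04, still need 0.0 g).
Greedy by cheapest-per-g is optimal for a single linear constraint, so the minimum cost is $2.04.

$2.04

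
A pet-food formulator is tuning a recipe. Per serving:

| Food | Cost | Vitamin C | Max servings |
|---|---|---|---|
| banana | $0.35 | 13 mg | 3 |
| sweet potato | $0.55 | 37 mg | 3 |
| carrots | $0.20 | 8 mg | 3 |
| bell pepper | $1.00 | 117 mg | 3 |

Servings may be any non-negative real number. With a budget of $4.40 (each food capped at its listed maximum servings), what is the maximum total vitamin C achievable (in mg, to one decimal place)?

Vitamin C per dollar: bell pepper 117, sweet potato 67.27, carrots 40, banana 37.14.
Take 3 servings of bell pepper: spends $3.00, +351.0 mg vitamin C (running total 351.0 mg).
Take 2.545 servings of sweet potato: spends $1.40, +94.2 mg vitamin C (running total 445.2 mg).
Filling greedily by vitamin C-per-dollar is optimal for one linear limit, giving 445.2 mg.

445.2 mg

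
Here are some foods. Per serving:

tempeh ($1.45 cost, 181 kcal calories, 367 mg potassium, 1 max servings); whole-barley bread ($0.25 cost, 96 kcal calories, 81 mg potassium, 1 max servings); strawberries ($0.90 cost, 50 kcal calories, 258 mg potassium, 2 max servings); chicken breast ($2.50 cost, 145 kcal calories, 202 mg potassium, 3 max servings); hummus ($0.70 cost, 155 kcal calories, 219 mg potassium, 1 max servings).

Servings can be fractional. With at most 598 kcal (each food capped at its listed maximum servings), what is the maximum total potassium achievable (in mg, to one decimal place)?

1327.7 mg

Potassium per kcal: strawberries 5.16, tempeh 2.028, hummus 1.413, chicken breast 1.393, whole-barley bread 0.8438.
Take 2 servings of strawberries: uses 100 kcal, +516.0 mg potassium (running total 516.0 mg).
Take 1 serving of tempeh: uses 181 kcal, +367.0 mg potassium (running total 883.0 mg).
Take 1 serving of hummus: uses 155 kcal, +219.0 mg potassium (running total 1102.0 mg).
Take 1.117 servings of chicken breast: uses 162 kcal, +225.7 mg potassium (running total 1327.7 mg).
Greedy by best ratio exhausts the calories allowance optimally: 1327.7 mg.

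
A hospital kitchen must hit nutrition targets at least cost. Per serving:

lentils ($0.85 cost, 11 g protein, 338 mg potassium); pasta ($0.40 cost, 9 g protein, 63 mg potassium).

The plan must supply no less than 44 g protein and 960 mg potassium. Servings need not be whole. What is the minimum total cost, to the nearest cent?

Check every corner: each single food scaled to meet both minima, and each pair solved so both constraints bind.
lentils only: max(44/11, 960/338) = 4 servings → $3.40.
pasta only: max(44/9, 960/63) = 15.24 servings → $6.10.
lentils + pasta with both tight: 2.498 servings and 1.836 servings → $2.86.
Cheapest feasible corner: $2.86.

$2.86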